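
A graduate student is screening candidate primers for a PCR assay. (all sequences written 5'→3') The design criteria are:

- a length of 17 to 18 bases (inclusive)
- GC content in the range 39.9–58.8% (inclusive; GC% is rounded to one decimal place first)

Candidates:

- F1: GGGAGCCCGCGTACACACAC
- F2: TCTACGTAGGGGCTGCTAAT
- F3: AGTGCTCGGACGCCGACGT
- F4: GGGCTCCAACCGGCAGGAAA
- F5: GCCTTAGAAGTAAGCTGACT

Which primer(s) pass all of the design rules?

F1 (20 nt, A=5 T=1 G=6 C=8): length 20, outside 17–18 ✗; GC 14/20 = 70.0%, outside 39.9–58.8% ✗ — fails.
F2 (20 nt, A=4 T=6 G=6 C=4): length 20, outside 17–18 ✗; GC 10/20 = 50.0% ✓ — fails.
F3 (19 nt, A=3 T=3 G=7 C=6): length 19, outside 17–18 ✗; GC 13/19 = 68.4%, outside 39.9–58.8% ✗ — fails.
F4 (20 nt, A=6 T=1 G=7 C=6): length 20, outside 17–18 ✗; GC 13/20 = 65.0%, outside 39.9–58.8% ✗ — fails.
F5 (20 nt, A=6 T=5 G=5 C=4): length 20, outside 17–18 ✗; GC 9/20 = 45.0% ✓ — fails.

None of the candidates satisfy all criteria.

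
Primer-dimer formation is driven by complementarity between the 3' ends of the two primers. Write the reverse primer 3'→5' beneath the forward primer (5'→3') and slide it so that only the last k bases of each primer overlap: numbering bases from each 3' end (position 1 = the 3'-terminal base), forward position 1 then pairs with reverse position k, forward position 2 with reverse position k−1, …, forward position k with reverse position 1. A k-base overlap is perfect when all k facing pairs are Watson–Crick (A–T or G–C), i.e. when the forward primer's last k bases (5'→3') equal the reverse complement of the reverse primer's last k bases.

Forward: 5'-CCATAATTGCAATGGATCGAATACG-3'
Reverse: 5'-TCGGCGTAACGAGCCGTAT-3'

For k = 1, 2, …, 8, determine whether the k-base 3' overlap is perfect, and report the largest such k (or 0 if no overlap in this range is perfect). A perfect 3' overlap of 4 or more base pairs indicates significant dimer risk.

Longest perfect overlap: 5 complementary base pairs; significant dimer risk (threshold 4).

Last 8 bases (5'→3') — forward …CGAATACG, reverse …AGCCGTAT.
Reverse complement of the reverse primer's last 8 bases: ATACGGCT; its first k bases are the reverse complement of the reverse primer's last k bases, so a perfect k-base overlap needs the forward primer's last k bases to equal them.
Comparing (forward last k vs required): k=1: G vs A ✗; k=2: CG vs AT ✗; k=3: ACG vs ATA ✗; k=4: TACG vs ATAC ✗; k=5: ATACG vs ATACG ✓; k=6: AATACG vs ATACGG ✗; k=7: GAATACG vs ATACGGC ✗; k=8: CGAATACG vs ATACGGCT ✗.
Only k = 5 is perfect, so the longest perfect 3' overlap is 5.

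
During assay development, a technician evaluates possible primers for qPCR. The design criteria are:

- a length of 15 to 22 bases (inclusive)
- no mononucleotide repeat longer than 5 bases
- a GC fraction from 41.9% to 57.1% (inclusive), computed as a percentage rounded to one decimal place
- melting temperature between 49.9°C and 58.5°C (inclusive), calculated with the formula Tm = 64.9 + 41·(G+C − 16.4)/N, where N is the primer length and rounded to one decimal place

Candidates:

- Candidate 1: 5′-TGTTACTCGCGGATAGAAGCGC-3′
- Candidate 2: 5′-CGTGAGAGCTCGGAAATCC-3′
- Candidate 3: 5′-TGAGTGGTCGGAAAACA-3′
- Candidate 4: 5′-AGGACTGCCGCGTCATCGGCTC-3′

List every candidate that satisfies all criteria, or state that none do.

Candidate 1 only.

Candidate 1 (22 nt, A=5 T=5 G=7 C=5): length 22 ✓; longest run = 2 ✓; GC 12/22 = 54.5% ✓; Tm = 64.9 + 41·(12 − 16.4)/22 = 56.7°C ✓ — passes.
Candidate 2 (19 nt, A=5 T=3 G=6 C=5): length 19 ✓; longest run = 3 ✓; GC 11/19 = 57.9%, outside 41.9–57.1% ✗; Tm = 64.9 + 41·(11 − 16.4)/19 = 53.2°C ✓ — fails.
Candidate 3 (17 nt, A=6 T=3 G=6 C=2): length 17 ✓; longest run = 4 ✓; GC 8/17 = 47.1% ✓; Tm = 64.9 + 41·(8 − 16.4)/17 = 44.6°C, outside 49.9–58.5°C ✗ — fails.
Candidate 4 (22 nt, A=3 T=4 G=7 C=8): length 22 ✓; longest run = 2 ✓; GC 15/22 = 68.2%, outside 41.9–57.1% ✗; Tm = 64.9 + 41·(15 − 16.4)/22 = 62.3°C, outside 49.9–58.5°C ✗ — fails.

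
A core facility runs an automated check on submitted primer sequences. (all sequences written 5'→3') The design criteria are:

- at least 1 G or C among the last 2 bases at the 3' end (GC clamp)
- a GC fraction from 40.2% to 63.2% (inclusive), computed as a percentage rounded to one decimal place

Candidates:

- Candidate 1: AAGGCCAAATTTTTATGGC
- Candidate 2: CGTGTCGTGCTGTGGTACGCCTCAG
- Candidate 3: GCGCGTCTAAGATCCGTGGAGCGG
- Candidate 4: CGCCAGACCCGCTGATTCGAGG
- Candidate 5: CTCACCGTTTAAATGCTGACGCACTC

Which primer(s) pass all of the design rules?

Candidate 5 only.

Candidate 1 (19 nt, A=6 T=6 G=4 C=3): 3' end GC has 2 G/C ✓; GC 7/19 = 36.8%, outside 40.2–63.2% ✗ — fails.
Candidate 2 (25 nt, A=2 T=7 G=9 C=7): 3' end AG has 1 G/C ✓; GC 16/25 = 64.0%, outside 40.2–63.2% ✗ — fails.
Candidate 3 (24 nt, A=4 T=4 G=10 C=6): 3' end GG has 2 G/C ✓; GC 16/24 = 66.7%, outside 40.2–63.2% ✗ — fails.
Candidate 4 (22 nt, A=4 T=3 G=7 C=8): 3' end GG has 2 G/C ✓; GC 15/22 = 68.2%, outside 40.2–63.2% ✗ — fails.
Candidate 5 (26 nt, A=6 T=7 G=4 C=9): 3' end TC has 1 G/C ✓; GC 13/26 = 50.0% ✓ — passes.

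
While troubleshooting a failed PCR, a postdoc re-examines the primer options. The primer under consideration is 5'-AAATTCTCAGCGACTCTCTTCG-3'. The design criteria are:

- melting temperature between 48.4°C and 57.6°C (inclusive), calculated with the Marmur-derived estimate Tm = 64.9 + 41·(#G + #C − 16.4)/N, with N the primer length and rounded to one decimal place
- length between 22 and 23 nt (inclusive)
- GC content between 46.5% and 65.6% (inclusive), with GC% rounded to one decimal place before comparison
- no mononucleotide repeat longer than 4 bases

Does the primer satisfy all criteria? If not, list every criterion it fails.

Fails: GC content.

Base counts: A=5, T=7, G=3, C=7 (length 22).
Tm: Tm = 64.9 + 41·(10 − 16.4)/22 = 53.0°C ✓
length: length 22 ✓
GC content: GC 10/22 = 45.5%, outside 46.5–65.6% ✗
homopolymer run: longest run = 3 ✓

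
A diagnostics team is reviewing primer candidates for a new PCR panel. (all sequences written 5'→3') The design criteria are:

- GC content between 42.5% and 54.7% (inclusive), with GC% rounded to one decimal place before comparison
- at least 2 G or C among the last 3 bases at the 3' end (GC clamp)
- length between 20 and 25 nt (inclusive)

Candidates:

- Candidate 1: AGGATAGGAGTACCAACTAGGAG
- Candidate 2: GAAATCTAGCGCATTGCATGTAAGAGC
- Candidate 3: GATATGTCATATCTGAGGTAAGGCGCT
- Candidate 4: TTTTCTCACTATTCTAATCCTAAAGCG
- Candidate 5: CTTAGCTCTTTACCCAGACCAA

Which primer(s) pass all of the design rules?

Candidate 1 (23 nt, A=9 T=3 G=8 C=3): GC 11/23 = 47.8% ✓; 3' end GAG has 2 G/C ✓; length 23 ✓ — passes.
Candidate 2 (27 nt, A=9 T=6 G=7 C=5): GC 12/27 = 44.4% ✓; 3' end AGC has 2 G/C ✓; length 27, outside 20–25 ✗ — fails.
Candidate 3 (27 nt, A=7 T=8 G=8 C=4): GC 12/27 = 44.4% ✓; 3' end GCT has 2 G/C ✓; length 27, outside 20–25 ✗ — fails.
Candidate 4 (27 nt, A=7 T=11 G=2 C=7): GC 9/27 = 33.3%, outside 42.5–54.7% ✗; 3' end GCG has 3 G/C ✓; length 27, outside 20–25 ✗ — fails.
Candidate 5 (22 nt, A=6 T=6 G=2 C=8): GC 10/22 = 45.5% ✓; 3' end CAA has 1 G/C, need ≥2 ✗; length 22 ✓ — fails.

Candidate 1 only.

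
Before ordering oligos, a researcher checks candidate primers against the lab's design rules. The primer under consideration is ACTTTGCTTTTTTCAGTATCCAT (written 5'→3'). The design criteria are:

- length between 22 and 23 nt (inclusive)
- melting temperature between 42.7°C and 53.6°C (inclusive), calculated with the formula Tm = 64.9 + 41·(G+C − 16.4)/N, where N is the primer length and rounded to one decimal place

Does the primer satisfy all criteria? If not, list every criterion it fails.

Meets all criteria.

Base counts: A=4, T=12, G=2, C=5 (length 23).
length: length 23 ✓
Tm: Tm = 64.9 + 41·(7 − 16.4)/23 = 48.1°C ✓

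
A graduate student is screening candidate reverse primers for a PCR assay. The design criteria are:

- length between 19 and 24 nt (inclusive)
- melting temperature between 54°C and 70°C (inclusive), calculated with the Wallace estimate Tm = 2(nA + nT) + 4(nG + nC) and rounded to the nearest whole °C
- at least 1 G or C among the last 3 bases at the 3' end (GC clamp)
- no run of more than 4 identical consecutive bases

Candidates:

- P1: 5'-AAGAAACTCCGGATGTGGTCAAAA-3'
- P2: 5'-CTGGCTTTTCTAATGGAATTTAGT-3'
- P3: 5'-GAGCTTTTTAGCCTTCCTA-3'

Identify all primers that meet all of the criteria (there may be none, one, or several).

P1 (24 nt, A=10 T=4 G=6 C=4): length 24 ✓; Tm = 2·14 + 4·10 = 68°C ✓; 3' end AAA has 0 G/C, need ≥1 ✗; longest run = 4 ✓ — fails.
P2 (24 nt, A=5 T=11 G=5 C=3): length 24 ✓; Tm = 2·16 + 4·8 = 64°C ✓; 3' end AGT has 1 G/C ✓; longest run = 4 ✓ — passes.
P3 (19 nt, A=3 T=8 G=3 C=5): length 19 ✓; Tm = 2·11 + 4·8 = 54°C ✓; 3' end CTA has 1 G/C ✓; longest run = 5, exceeds 4 ✗ — fails.

P2 only.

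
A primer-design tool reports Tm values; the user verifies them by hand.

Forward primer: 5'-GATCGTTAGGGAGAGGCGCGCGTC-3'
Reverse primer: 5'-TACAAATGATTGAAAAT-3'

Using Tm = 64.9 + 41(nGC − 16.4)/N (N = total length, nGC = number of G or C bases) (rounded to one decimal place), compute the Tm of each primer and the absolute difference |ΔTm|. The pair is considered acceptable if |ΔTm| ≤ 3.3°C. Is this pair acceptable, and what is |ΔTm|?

|ΔTm| = 31.6°C; the pair is not acceptable.

Forward: G+C = 16, N = 24 → Tm = 64.9 + 41·(16 − 16.4)/24 = 64.2°C.
Reverse: G+C = 3, N = 17 → Tm = 64.9 + 41·(3 − 16.4)/17 = 32.6°C.
|ΔTm| = |64.2 − 32.6| = 31.6°C, > 3.3°C.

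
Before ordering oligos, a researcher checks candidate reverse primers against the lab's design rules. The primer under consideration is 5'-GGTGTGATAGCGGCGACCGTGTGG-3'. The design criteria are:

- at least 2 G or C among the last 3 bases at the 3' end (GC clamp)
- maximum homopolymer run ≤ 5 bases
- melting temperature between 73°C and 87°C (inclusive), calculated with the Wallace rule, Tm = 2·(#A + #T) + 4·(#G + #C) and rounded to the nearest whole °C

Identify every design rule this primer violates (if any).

Base counts: A=3, T=5, G=12, C=4 (length 24).
GC clamp: 3' end TGG has 2 G/C ✓
homopolymer run: longest run = 2 ✓
Tm: Tm = 2·8 + 4·16 = 80°C ✓

Meets all criteria.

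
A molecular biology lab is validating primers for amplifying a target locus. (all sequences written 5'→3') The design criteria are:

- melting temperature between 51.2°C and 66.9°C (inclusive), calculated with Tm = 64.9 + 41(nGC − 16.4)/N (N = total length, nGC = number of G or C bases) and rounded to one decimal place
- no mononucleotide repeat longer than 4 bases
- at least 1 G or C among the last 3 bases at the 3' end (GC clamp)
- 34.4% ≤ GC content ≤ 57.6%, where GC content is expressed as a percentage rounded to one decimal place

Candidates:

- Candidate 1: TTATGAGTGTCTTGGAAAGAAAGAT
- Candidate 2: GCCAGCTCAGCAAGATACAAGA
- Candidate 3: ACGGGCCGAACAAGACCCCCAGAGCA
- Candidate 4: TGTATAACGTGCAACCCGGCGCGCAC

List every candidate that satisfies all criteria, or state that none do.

Candidate 1 (25 nt, A=9 T=8 G=7 C=1): Tm = 64.9 + 41·(8 − 16.4)/25 = 51.1°C, outside 51.2–66.9°C ✗; longest run = 3 ✓; 3' end GAT has 1 G/C ✓; GC 8/25 = 32.0%, outside 34.4–57.6% ✗ — fails.
Candidate 2 (22 nt, A=9 T=2 G=5 C=6): Tm = 64.9 + 41·(11 − 16.4)/22 = 54.8°C ✓; longest run = 2 ✓; 3' end AGA has 1 G/C ✓; GC 11/22 = 50.0% ✓ — passes.
Candidate 3 (26 nt, A=9 T=0 G=7 C=10): Tm = 64.9 + 41·(17 − 16.4)/26 = 65.8°C ✓; longest run = 5, exceeds 4 ✗; 3' end GCA has 2 G/C ✓; GC 17/26 = 65.4%, outside 34.4–57.6% ✗ — fails.
Candidate 4 (26 nt, A=6 T=4 G=7 C=9): Tm = 64.9 + 41·(16 − 16.4)/26 = 64.3°C ✓; longest run = 3 ✓; 3' end CAC has 2 G/C ✓; GC 16/26 = 61.5%, outside 34.4–57.6% ✗ — fails.

Candidate 2 only.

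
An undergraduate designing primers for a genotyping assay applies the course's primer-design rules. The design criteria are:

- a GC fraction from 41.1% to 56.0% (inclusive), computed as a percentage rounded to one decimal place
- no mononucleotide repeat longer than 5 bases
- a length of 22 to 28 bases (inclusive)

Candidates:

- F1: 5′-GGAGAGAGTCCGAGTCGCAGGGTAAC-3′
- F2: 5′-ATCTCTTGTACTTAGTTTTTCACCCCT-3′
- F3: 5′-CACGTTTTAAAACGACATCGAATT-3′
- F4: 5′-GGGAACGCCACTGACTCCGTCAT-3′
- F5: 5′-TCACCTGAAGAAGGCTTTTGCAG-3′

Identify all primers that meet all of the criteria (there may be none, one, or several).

F1 (26 nt, A=7 T=3 G=11 C=5): GC 16/26 = 61.5%, outside 41.1–56.0% ✗; longest run = 3 ✓; length 26 ✓ — fails.
F2 (27 nt, A=4 T=13 G=2 C=8): GC 10/27 = 37.0%, outside 41.1–56.0% ✗; longest run = 5 ✓; length 27 ✓ — fails.
F3 (24 nt, A=9 T=7 G=3 C=5): GC 8/24 = 33.3%, outside 41.1–56.0% ✗; longest run = 4 ✓; length 24 ✓ — fails.
F4 (23 nt, A=5 T=4 G=6 C=8): GC 14/23 = 60.9%, outside 41.1–56.0% ✗; longest run = 3 ✓; length 23 ✓ — fails.
F5 (23 nt, A=6 T=6 G=6 C=5): GC 11/23 = 47.8% ✓; longest run = 4 ✓; length 23 ✓ — passes.

F5 only.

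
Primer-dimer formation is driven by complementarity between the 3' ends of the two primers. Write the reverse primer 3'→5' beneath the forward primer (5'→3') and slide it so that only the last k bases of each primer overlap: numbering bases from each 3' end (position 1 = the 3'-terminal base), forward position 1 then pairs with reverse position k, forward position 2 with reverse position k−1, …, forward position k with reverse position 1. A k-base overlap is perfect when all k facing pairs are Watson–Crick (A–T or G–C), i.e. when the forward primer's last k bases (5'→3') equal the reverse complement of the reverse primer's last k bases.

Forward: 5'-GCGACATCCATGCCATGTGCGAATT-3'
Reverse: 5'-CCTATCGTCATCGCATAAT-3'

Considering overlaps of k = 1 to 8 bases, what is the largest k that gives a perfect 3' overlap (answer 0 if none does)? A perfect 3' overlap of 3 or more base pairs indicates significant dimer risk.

Longest perfect overlap: 3 complementary base pairs; significant dimer risk (threshold 3).

Last 8 bases (5'→3') — forward …TGCGAATT, reverse …CGCATAAT.
Reverse complement of the reverse primer's last 8 bases: ATTATGCG; its first k bases are the reverse complement of the reverse primer's last k bases, so a perfect k-base overlap needs the forward primer's last k bases to equal them.
Comparing (forward last k vs required): k=1: T vs A ✗; k=2: TT vs AT ✗; k=3: ATT vs ATT ✓; k=4: AATT vs ATTA ✗; k=5: GAATT vs ATTAT ✗; k=6: CGAATT vs ATTATG ✗; k=7: GCGAATT vs ATTATGC ✗; k=8: TGCGAATT vs ATTATGCG ✗.
Only k = 3 is perfect, so the longest perfect 3' overlap is 3.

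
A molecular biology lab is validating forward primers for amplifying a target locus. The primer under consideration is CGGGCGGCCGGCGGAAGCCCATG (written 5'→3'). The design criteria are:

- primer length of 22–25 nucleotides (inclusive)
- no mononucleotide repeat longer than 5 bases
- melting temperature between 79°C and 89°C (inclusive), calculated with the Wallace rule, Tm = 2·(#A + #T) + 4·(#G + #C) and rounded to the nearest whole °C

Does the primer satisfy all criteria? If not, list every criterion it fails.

Base counts: A=3, T=1, G=11, C=8 (length 23).
length: length 23 ✓
homopolymer run: longest run = 3 ✓
Tm: Tm = 2·4 + 4·19 = 84°C ✓

Meets all criteria.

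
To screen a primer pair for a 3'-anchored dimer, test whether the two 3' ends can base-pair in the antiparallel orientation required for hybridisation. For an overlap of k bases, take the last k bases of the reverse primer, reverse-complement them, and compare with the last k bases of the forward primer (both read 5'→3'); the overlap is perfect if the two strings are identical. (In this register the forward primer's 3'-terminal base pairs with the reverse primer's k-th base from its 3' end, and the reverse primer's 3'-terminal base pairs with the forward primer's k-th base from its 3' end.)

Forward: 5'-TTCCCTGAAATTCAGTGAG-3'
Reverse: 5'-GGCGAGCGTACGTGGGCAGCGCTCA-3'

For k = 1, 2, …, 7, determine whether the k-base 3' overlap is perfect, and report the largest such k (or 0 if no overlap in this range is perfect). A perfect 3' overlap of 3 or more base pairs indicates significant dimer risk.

Last 7 bases (5'→3') — forward …CAGTGAG, reverse …GCGCTCA.
Reverse complement of the reverse primer's last 7 bases: TGAGCGC; its first k bases are the reverse complement of the reverse primer's last k bases, so a perfect k-base overlap needs the forward primer's last k bases to equal them.
Comparing (forward last k vs required): k=1: G vs T ✗; k=2: AG vs TG ✗; k=3: GAG vs TGA ✗; k=4: TGAG vs TGAG ✓; k=5: GTGAG vs TGAGC ✗; k=6: AGTGAG vs TGAGCG ✗; k=7: CAGTGAG vs TGAGCGC ✗.
Only k = 4 is perfect, so the longest perfect 3' overlap is 4.

Longest perfect overlap: 4 complementary base pairs; significant dimer risk (threshold 3).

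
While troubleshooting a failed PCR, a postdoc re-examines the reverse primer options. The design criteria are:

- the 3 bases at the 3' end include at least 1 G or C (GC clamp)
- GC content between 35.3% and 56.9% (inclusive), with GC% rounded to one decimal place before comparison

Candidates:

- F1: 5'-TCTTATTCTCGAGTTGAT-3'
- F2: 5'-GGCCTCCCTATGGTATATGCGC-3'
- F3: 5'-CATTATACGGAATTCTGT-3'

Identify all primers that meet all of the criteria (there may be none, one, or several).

F1 (18 nt, A=3 T=9 G=3 C=3): 3' end GAT has 1 G/C ✓; GC 6/18 = 33.3%, outside 35.3–56.9% ✗ — fails.
F2 (22 nt, A=3 T=6 G=6 C=7): 3' end CGC has 3 G/C ✓; GC 13/22 = 59.1%, outside 35.3–56.9% ✗ — fails.
F3 (18 nt, A=5 T=7 G=3 C=3): 3' end TGT has 1 G/C ✓; GC 6/18 = 33.3%, outside 35.3–56.9% ✗ — fails.

None of the candidates satisfy all criteria.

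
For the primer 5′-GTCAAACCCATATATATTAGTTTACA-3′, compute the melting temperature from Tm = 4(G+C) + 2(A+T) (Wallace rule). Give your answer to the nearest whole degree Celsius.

66°C

Base counts: A=10, T=9, G=2, C=5 (length 26).
Tm = 2·(10+9) + 4·(2+5) = 2·19 + 4·7 = 38 + 28 = 66°C.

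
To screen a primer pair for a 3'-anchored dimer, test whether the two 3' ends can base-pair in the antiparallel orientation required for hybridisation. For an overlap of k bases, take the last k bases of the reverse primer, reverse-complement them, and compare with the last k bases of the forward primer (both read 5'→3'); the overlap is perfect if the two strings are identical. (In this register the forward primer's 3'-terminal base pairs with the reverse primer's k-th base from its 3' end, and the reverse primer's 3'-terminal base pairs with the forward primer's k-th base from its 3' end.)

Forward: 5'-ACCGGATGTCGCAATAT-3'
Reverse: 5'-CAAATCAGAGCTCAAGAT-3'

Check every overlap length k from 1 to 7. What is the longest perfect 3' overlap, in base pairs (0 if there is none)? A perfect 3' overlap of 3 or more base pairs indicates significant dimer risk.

Longest perfect overlap: 2 complementary base pairs; below the dimer-risk threshold (threshold 3).

Last 7 bases (5'→3') — forward …GCAATAT, reverse …TCAAGAT.
Reverse complement of the reverse primer's last 7 bases: ATCTTGA; its first k bases are the reverse complement of the reverse primer's last k bases, so a perfect k-base overlap needs the forward primer's last k bases to equal them.
Comparing (forward last k vs required): k=1: T vs A ✗; k=2: AT vs AT ✓; k=3: TAT vs ATC ✗; k=4: ATAT vs ATCT ✗; k=5: AATAT vs ATCTT ✗; k=6: CAATAT vs ATCTTG ✗; k=7: GCAATAT vs ATCTTGA ✗.
Only k = 2 is perfect, so the longest perfect 3' overlap is 2.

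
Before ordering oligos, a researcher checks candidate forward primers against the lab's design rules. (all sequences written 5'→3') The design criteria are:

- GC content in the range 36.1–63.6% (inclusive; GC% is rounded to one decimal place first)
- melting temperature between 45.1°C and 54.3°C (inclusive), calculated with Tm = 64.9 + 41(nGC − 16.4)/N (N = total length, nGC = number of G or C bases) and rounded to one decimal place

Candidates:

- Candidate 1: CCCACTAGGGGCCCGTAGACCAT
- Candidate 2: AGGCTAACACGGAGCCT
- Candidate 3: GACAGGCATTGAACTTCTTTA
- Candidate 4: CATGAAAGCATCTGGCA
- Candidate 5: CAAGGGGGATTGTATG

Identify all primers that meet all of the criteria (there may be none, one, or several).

Candidate 2 and Candidate 3.

Candidate 1 (23 nt, A=5 T=3 G=6 C=9): GC 15/23 = 65.2%, outside 36.1–63.6% ✗; Tm = 64.9 + 41·(15 − 16.4)/23 = 62.4°C, outside 45.1–54.3°C ✗ — fails.
Candidate 2 (17 nt, A=5 T=2 G=5 C=5): GC 10/17 = 58.8% ✓; Tm = 64.9 + 41·(10 − 16.4)/17 = 49.5°C ✓ — passes.
Candidate 3 (21 nt, A=6 T=7 G=4 C=4): GC 8/21 = 38.1% ✓; Tm = 64.9 + 41·(8 − 16.4)/21 = 48.5°C ✓ — passes.
Candidate 4 (17 nt, A=6 T=3 G=4 C=4): GC 8/17 = 47.1% ✓; Tm = 64.9 + 41·(8 − 16.4)/17 = 44.6°C, outside 45.1–54.3°C ✗ — fails.
Candidate 5 (16 nt, A=4 T=4 G=7 C=1): GC 8/16 = 50.0% ✓; Tm = 64.9 + 41·(8 − 16.4)/16 = 43.4°C, outside 45.1–54.3°C ✗ — fails.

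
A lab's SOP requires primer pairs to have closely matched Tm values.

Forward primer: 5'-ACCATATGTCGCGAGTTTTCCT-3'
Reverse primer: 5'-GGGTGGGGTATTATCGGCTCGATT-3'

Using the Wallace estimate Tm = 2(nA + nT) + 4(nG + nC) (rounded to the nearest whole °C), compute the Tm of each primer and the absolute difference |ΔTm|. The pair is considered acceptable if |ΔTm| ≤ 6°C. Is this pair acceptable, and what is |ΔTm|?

Forward: A=4 T=8 G=4 C=6 → Tm = 2·12 + 4·10 = 64°C.
Reverse: A=3 T=8 G=10 C=3 → Tm = 2·11 + 4·13 = 74°C.
|ΔTm| = |64 − 74| = 10°C, > 6°C.

|ΔTm| = 10°C; the pair is not acceptable.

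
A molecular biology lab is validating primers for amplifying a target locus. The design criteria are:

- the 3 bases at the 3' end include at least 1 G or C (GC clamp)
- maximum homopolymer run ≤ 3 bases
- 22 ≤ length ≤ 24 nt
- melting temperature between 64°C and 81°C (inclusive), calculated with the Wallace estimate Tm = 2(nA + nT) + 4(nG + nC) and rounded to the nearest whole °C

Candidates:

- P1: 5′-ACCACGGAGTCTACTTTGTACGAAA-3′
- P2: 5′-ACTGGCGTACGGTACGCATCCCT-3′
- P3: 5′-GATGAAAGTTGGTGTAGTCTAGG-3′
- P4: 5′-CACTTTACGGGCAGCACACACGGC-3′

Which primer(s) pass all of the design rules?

P2, P3 and P4.

P1 (25 nt, A=8 T=6 G=5 C=6): 3' end AAA has 0 G/C, need ≥1 ✗; longest run = 3 ✓; length 25, outside 22–24 ✗; Tm = 2·14 + 4·11 = 72°C ✓ — fails.
P2 (23 nt, A=4 T=5 G=6 C=8): 3' end CCT has 2 G/C ✓; longest run = 3 ✓; length 23 ✓; Tm = 2·9 + 4·14 = 74°C ✓ — passes.
P3 (23 nt, A=6 T=7 G=9 C=1): 3' end AGG has 2 G/C ✓; longest run = 3 ✓; length 23 ✓; Tm = 2·13 + 4·10 = 66°C ✓ — passes.
P4 (24 nt, A=6 T=3 G=6 C=9): 3' end GGC has 3 G/C ✓; longest run = 3 ✓; length 24 ✓; Tm = 2·9 + 4·15 = 78°C ✓ — passes.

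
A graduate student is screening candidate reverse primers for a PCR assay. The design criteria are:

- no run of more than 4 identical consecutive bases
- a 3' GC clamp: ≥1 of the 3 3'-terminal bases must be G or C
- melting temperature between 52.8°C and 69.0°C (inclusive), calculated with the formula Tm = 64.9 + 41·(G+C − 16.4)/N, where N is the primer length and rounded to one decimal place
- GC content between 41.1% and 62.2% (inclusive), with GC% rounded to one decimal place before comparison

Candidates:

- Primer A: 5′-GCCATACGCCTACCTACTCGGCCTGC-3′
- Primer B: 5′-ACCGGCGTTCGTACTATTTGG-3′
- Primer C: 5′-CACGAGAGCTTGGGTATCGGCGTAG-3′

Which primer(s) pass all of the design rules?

Primer B and Primer C.

Primer A (26 nt, A=4 T=5 G=5 C=12): longest run = 2 ✓; 3' end TGC has 2 G/C ✓; Tm = 64.9 + 41·(17 − 16.4)/26 = 65.8°C ✓; GC 17/26 = 65.4%, outside 41.1–62.2% ✗ — fails.
Primer B (21 nt, A=3 T=7 G=6 C=5): longest run = 3 ✓; 3' end TGG has 2 G/C ✓; Tm = 64.9 + 41·(11 − 16.4)/21 = 54.4°C ✓; GC 11/21 = 52.4% ✓ — passes.
Primer C (25 nt, A=5 T=5 G=10 C=5): longest run = 3 ✓; 3' end TAG has 1 G/C ✓; Tm = 64.9 + 41·(15 − 16.4)/25 = 62.6°C ✓; GC 15/25 = 60.0% ✓ — passes.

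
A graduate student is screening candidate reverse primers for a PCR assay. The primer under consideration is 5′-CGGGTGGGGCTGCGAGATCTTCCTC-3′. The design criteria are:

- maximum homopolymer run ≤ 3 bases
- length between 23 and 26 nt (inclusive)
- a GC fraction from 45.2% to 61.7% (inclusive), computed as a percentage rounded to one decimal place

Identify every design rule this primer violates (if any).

Fails: homopolymer run, GC content.

Base counts: A=2, T=6, G=10, C=7 (length 25).
homopolymer run: longest run = 4, exceeds 3 ✗
length: length 25 ✓
GC content: GC 17/25 = 68.0%, outside 45.2–61.7% ✗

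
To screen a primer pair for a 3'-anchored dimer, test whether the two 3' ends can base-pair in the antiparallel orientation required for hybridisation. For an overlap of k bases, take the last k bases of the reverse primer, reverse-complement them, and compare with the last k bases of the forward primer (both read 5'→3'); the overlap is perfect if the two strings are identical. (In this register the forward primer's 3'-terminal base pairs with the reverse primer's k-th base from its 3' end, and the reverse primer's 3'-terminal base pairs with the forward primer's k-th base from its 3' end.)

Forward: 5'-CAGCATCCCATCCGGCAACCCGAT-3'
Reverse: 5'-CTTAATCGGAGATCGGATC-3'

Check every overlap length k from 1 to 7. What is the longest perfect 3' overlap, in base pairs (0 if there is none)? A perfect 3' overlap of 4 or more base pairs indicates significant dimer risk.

Longest perfect overlap: 3 complementary base pairs; below the dimer-risk threshold (threshold 4).

Last 7 bases (5'→3') — forward …ACCCGAT, reverse …TCGGATC.
Reverse complement of the reverse primer's last 7 bases: GATCCGA; its first k bases are the reverse complement of the reverse primer's last k bases, so a perfect k-base overlap needs the forward primer's last k bases to equal them.
Comparing (forward last k vs required): k=1: T vs G ✗; k=2: AT vs GA ✗; k=3: GAT vs GAT ✓; k=4: CGAT vs GATC ✗; k=5: CCGAT vs GATCC ✗; k=6: CCCGAT vs GATCCG ✗; k=7: ACCCGAT vs GATCCGA ✗.
Only k = 3 is perfect, so the longest perfect 3' overlap is 3.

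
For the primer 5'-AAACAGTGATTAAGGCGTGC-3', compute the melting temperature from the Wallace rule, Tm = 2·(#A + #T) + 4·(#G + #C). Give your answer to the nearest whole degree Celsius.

Base counts: A=7, T=4, G=6, C=3 (length 20).
Tm = 2·(7+4) + 4·(6+3) = 2·11 + 4·9 = 22 + 36 = 58°C.

58°C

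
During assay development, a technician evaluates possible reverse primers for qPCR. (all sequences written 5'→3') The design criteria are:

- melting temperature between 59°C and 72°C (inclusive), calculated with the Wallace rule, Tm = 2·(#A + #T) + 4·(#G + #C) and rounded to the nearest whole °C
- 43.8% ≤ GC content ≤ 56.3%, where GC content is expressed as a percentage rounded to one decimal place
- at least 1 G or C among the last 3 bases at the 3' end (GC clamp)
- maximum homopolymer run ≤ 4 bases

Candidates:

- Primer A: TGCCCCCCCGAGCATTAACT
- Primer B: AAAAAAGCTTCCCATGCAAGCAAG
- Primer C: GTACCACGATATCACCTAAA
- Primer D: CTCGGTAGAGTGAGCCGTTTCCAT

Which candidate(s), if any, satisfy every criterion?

None of the candidates satisfy all criteria.

Primer A (20 nt, A=4 T=4 G=3 C=9): Tm = 2·8 + 4·12 = 64°C ✓; GC 12/20 = 60.0%, outside 43.8–56.3% ✗; 3' end ACT has 1 G/C ✓; longest run = 7, exceeds 4 ✗ — fails.
Primer B (24 nt, A=11 T=3 G=4 C=6): Tm = 2·14 + 4·10 = 68°C ✓; GC 10/24 = 41.7%, outside 43.8–56.3% ✗; 3' end AAG has 1 G/C ✓; longest run = 6, exceeds 4 ✗ — fails.
Primer C (20 nt, A=8 T=4 G=2 C=6): Tm = 2·12 + 4·8 = 56°C, outside 59–72°C ✗; GC 8/20 = 40.0%, outside 43.8–56.3% ✗; 3' end AAA has 0 G/C, need ≥1 ✗; longest run = 3 ✓ — fails.
Primer D (24 nt, A=4 T=7 G=7 C=6): Tm = 2·11 + 4·13 = 74°C, outside 59–72°C ✗; GC 13/24 = 54.2% ✓; 3' end CAT has 1 G/C ✓; longest run = 3 ✓ — fails.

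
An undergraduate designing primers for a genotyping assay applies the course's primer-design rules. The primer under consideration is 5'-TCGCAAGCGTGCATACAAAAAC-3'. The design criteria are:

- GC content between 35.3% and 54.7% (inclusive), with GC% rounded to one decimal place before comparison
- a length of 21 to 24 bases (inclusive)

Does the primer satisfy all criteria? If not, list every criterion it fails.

Base counts: A=9, T=3, G=4, C=6 (length 22).
GC content: GC 10/22 = 45.5% ✓
length: length 22 ✓

Meets all criteria.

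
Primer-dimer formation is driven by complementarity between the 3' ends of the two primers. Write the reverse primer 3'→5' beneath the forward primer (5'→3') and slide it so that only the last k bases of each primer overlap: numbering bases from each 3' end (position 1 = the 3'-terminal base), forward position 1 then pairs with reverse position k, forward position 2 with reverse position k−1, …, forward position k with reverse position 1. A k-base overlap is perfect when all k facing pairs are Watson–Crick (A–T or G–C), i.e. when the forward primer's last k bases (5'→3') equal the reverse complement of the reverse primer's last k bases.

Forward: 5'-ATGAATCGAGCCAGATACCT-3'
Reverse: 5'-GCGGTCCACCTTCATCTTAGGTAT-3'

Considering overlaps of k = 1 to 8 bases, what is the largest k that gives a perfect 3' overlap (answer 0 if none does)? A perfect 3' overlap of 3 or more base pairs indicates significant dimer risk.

Longest perfect overlap: 6 complementary base pairs; significant dimer risk (threshold 3).

Last 8 bases (5'→3') — forward …AGATACCT, reverse …TTAGGTAT.
Reverse complement of the reverse primer's last 8 bases: ATACCTAA; its first k bases are the reverse complement of the reverse primer's last k bases, so a perfect k-base overlap needs the forward primer's last k bases to equal them.
Comparing (forward last k vs required): k=1: T vs A ✗; k=2: CT vs AT ✗; k=3: CCT vs ATA ✗; k=4: ACCT vs ATAC ✗; k=5: TACCT vs ATACC ✗; k=6: ATACCT vs ATACCT ✓; k=7: GATACCT vs ATACCTA ✗; k=8: AGATACCT vs ATACCTAA ✗.
Only k = 6 is perfect, so the longest perfect 3' overlap is 6.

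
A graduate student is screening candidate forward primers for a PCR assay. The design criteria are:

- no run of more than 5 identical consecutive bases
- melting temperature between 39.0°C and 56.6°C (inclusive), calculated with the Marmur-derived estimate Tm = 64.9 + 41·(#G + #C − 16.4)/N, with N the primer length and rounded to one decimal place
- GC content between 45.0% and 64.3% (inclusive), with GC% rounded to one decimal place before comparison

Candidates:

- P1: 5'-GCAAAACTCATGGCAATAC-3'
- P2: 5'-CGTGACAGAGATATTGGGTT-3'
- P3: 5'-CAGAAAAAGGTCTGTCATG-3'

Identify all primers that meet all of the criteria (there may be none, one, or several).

P1 (19 nt, A=8 T=3 G=3 C=5): longest run = 4 ✓; Tm = 64.9 + 41·(8 − 16.4)/19 = 46.8°C ✓; GC 8/19 = 42.1%, outside 45.0–64.3% ✗ — fails.
P2 (20 nt, A=5 T=6 G=7 C=2): longest run = 3 ✓; Tm = 64.9 + 41·(9 − 16.4)/20 = 49.7°C ✓; GC 9/20 = 45.0% ✓ — passes.
P3 (19 nt, A=7 T=4 G=5 C=3): longest run = 5 ✓; Tm = 64.9 + 41·(8 − 16.4)/19 = 46.8°C ✓; GC 8/19 = 42.1%, outside 45.0–64.3% ✗ — fails.

P2 only.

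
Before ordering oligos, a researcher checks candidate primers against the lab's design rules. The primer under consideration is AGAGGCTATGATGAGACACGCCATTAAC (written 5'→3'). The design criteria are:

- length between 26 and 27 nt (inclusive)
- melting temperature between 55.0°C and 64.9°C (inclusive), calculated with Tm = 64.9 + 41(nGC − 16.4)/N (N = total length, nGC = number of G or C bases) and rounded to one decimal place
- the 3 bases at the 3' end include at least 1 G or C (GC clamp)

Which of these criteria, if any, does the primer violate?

Base counts: A=10, T=5, G=7, C=6 (length 28).
length: length 28, outside 26–27 ✗
Tm: Tm = 64.9 + 41·(13 − 16.4)/28 = 59.9°C ✓
GC clamp: 3' end AAC has 1 G/C ✓

Fails: length.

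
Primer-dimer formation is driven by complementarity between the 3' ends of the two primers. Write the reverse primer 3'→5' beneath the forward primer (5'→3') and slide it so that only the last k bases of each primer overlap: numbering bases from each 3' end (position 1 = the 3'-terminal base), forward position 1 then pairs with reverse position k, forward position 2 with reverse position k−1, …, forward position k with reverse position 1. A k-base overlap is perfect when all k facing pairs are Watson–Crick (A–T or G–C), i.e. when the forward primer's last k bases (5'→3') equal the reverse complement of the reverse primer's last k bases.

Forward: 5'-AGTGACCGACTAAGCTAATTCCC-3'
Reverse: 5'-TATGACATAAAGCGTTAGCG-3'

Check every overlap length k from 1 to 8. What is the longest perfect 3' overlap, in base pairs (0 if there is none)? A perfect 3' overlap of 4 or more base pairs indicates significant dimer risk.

Last 8 bases (5'→3') — forward …TAATTCCC, reverse …CGTTAGCG.
Reverse complement of the reverse primer's last 8 bases: CGCTAACG; its first k bases are the reverse complement of the reverse primer's last k bases, so a perfect k-base overlap needs the forward primer's last k bases to equal them.
Comparing (forward last k vs required): k=1: C vs C ✓; k=2: CC vs CG ✗; k=3: CCC vs CGC ✗; k=4: TCCC vs CGCT ✗; k=5: TTCCC vs CGCTA ✗; k=6: ATTCCC vs CGCTAA ✗; k=7: AATTCCC vs CGCTAAC ✗; k=8: TAATTCCC vs CGCTAACG ✗.
Only k = 1 is perfect, so the longest perfect 3' overlap is 1.

Longest perfect overlap: 1 complementary base pair; below the dimer-risk threshold (threshold 4).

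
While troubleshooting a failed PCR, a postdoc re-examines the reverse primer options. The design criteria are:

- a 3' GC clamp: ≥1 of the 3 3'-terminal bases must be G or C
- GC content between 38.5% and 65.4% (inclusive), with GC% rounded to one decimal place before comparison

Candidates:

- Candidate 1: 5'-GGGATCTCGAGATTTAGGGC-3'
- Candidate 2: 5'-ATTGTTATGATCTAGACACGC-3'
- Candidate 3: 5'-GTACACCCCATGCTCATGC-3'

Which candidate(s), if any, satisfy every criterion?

Candidate 1 (20 nt, A=4 T=5 G=8 C=3): 3' end GGC has 3 G/C ✓; GC 11/20 = 55.0% ✓ — passes.
Candidate 2 (21 nt, A=6 T=7 G=4 C=4): 3' end CGC has 3 G/C ✓; GC 8/21 = 38.1%, outside 38.5–65.4% ✗ — fails.
Candidate 3 (19 nt, A=4 T=4 G=3 C=8): 3' end TGC has 2 G/C ✓; GC 11/19 = 57.9% ✓ — passes.

Candidate 1 and Candidate 3.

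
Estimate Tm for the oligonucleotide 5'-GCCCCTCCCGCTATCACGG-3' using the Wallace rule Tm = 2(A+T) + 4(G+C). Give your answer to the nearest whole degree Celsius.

Base counts: A=2, T=3, G=4, C=10 (length 19).
Tm = 2·(2+3) + 4·(4+10) = 2·5 + 4·14 = 10 + 56 = 66°C.

66°C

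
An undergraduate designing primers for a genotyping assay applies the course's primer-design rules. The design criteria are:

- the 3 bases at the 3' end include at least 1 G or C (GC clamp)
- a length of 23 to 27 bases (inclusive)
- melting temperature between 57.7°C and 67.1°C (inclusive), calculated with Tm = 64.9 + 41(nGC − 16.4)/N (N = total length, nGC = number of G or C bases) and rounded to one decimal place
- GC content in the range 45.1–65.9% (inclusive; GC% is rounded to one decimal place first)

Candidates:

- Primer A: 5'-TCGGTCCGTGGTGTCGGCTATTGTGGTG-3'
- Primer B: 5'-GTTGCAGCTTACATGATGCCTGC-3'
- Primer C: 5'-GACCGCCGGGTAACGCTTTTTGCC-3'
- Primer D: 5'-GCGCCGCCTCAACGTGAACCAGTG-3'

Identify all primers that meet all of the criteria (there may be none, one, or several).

Primer C only.

Primer A (28 nt, A=1 T=10 G=12 C=5): 3' end GTG has 2 G/C ✓; length 28, outside 23–27 ✗; Tm = 64.9 + 41·(17 − 16.4)/28 = 65.8°C ✓; GC 17/28 = 60.7% ✓ — fails.
Primer B (23 nt, A=4 T=7 G=6 C=6): 3' end TGC has 2 G/C ✓; length 23 ✓; Tm = 64.9 + 41·(12 − 16.4)/23 = 57.1°C, outside 57.7–67.1°C ✗; GC 12/23 = 52.2% ✓ — fails.
Primer C (24 nt, A=3 T=6 G=7 C=8): 3' end GCC has 3 G/C ✓; length 24 ✓; Tm = 64.9 + 41·(15 − 16.4)/24 = 62.5°C ✓; GC 15/24 = 62.5% ✓ — passes.
Primer D (24 nt, A=5 T=3 G=7 C=9): 3' end GTG has 2 G/C ✓; length 24 ✓; Tm = 64.9 + 41·(16 − 16.4)/24 = 64.2°C ✓; GC 16/24 = 66.7%, outside 45.1–65.9% ✗ — fails.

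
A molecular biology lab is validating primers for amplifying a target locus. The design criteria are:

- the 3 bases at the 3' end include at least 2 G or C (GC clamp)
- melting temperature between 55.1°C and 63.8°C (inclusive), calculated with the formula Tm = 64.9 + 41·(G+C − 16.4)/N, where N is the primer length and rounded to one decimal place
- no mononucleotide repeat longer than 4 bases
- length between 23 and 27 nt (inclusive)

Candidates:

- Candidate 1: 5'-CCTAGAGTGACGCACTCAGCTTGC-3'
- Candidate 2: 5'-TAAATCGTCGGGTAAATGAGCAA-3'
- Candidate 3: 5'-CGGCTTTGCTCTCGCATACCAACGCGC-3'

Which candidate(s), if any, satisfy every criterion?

Candidate 1 (24 nt, A=5 T=5 G=6 C=8): 3' end TGC has 2 G/C ✓; Tm = 64.9 + 41·(14 − 16.4)/24 = 60.8°C ✓; longest run = 2 ✓; length 24 ✓ — passes.
Candidate 2 (23 nt, A=9 T=5 G=6 C=3): 3' end CAA has 1 G/C, need ≥2 ✗; Tm = 64.9 + 41·(9 − 16.4)/23 = 51.7°C, outside 55.1–63.8°C ✗; longest run = 3 ✓; length 23 ✓ — fails.
Candidate 3 (27 nt, A=4 T=6 G=6 C=11): 3' end CGC has 3 G/C ✓; Tm = 64.9 + 41·(17 − 16.4)/27 = 65.8°C, outside 55.1–63.8°C ✗; longest run = 3 ✓; length 27 ✓ — fails.

Candidate 1 only.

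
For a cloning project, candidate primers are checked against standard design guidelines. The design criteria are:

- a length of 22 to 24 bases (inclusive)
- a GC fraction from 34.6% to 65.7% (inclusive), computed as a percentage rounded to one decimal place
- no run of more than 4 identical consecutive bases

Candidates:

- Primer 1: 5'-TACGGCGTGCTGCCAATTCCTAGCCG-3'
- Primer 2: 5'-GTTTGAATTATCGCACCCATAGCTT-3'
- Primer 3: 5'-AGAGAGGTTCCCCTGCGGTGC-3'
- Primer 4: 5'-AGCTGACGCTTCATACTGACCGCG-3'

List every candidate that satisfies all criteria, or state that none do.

Primer 4 only.

Primer 1 (26 nt, A=4 T=6 G=7 C=9): length 26, outside 22–24 ✗; GC 16/26 = 61.5% ✓; longest run = 2 ✓ — fails.
Primer 2 (25 nt, A=6 T=9 G=4 C=6): length 25, outside 22–24 ✗; GC 10/25 = 40.0% ✓; longest run = 3 ✓ — fails.
Primer 3 (21 nt, A=3 T=4 G=8 C=6): length 21, outside 22–24 ✗; GC 14/21 = 66.7%, outside 34.6–65.7% ✗; longest run = 4 ✓ — fails.
Primer 4 (24 nt, A=5 T=5 G=6 C=8): length 24 ✓; GC 14/24 = 58.3% ✓; longest run = 2 ✓ — passes.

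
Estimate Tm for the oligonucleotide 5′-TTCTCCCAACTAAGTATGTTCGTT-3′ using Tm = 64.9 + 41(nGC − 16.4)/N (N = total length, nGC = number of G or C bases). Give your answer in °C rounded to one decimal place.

52.3°C

Base counts: A=5, T=10, G=3, C=6; G+C = 9, N = 24.
Tm = 64.9 + 41·(9 − 16.4)/24 = 64.9 + -303.40/24 = 52.3°C.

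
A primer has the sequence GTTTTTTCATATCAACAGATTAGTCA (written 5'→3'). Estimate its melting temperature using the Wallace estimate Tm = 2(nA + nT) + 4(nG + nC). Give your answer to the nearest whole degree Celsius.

Base counts: A=8, T=11, G=3, C=4 (length 26).
Tm = 2·(8+11) + 4·(3+4) = 2·19 + 4·7 = 38 + 28 = 66°C.

66°C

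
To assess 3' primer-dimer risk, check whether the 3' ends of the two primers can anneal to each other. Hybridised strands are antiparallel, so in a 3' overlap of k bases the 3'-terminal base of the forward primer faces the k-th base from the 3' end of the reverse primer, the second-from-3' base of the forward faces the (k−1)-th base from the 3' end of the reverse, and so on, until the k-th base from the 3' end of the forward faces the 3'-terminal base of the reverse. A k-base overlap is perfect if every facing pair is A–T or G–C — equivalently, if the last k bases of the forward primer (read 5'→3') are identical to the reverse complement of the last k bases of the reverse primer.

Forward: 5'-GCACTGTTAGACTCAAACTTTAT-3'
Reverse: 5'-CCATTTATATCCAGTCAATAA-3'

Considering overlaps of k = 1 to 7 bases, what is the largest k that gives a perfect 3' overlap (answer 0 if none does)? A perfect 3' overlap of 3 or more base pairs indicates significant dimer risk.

Last 7 bases (5'→3') — forward …ACTTTAT, reverse …TCAATAA.
Reverse complement of the reverse primer's last 7 bases: TTATTGA; its first k bases are the reverse complement of the reverse primer's last k bases, so a perfect k-base overlap needs the forward primer's last k bases to equal them.
Comparing (forward last k vs required): k=1: T vs T ✓; k=2: AT vs TT ✗; k=3: TAT vs TTA ✗; k=4: TTAT vs TTAT ✓; k=5: TTTAT vs TTATT ✗; k=6: CTTTAT vs TTATTG ✗; k=7: ACTTTAT vs TTATTGA ✗.
Perfect overlaps at k = 1, 4; the largest is 4.

Longest perfect overlap: 4 complementary base pairs; significant dimer risk (threshold 3).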